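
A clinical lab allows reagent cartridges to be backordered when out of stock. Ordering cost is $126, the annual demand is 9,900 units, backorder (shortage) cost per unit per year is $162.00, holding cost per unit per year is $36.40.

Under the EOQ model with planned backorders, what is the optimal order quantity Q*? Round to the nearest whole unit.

Basic EOQ = √(2·9,900·126/36.4) = 261.799
Backorder adjustment √((H+b)/b) = √((36.4+162)/162) = 1.1067
Q* = 261.799 × 1.1067 ≈ 289.72

290 units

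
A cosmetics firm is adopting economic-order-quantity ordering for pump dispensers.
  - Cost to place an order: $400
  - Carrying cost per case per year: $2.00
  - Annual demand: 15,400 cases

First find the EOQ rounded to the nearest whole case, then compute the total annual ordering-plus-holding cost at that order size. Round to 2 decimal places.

$4,963.87

Optimal lot size Q* = (2 × 15,400 × $400 / $2)^½ ≈ 2,481.93 → Q = 2,482 cases
Ordering: D/Q × S = 15,400/2,482 × $400 = $2,481.87
Holding:  Q/2 × H = 2,482/2 × $2 = $2,482.00
Total = $2,481.87 + $2,482.00 = $4,963.87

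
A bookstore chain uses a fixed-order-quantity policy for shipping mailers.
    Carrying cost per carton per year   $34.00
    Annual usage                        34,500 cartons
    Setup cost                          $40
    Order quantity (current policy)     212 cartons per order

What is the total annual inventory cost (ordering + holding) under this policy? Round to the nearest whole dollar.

$10,113

Ordering: D/Q × S = 34,500/212 × $40 = $6,509.43
Holding:  Q/2 × H = 212/2 × $34 = $3,604.00
Total = $6,509.43 + $3,604.00 = $10,113.43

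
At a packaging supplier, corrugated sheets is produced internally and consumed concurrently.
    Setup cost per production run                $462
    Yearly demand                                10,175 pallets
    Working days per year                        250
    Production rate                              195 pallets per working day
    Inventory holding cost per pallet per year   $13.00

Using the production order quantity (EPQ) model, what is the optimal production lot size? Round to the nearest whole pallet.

956 pallets

d = 10,175/250 = 40.7000 pallets/day;  effective holding cost H(1 − d/p) = 13·(1 − 40.7000/195) = 10.28667
Q* = √(2DS / H_eff) = √(2·10,175·462 / 10.28667) ≈ 956.02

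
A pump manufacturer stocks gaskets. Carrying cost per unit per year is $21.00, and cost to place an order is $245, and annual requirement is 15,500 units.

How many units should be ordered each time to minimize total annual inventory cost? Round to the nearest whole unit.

601 units

2DS/H = 2·15,500·245/21 = 361,666.67
EOQ = √361,666.67 ≈ 601.39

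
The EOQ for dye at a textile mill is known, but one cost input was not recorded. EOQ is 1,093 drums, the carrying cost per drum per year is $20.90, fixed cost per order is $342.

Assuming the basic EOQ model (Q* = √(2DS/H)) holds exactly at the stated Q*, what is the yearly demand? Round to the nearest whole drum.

Since Q* = (2DS/H)^½, squaring gives Q*²·H = 2DS.
D = Q²H / (2S) = 1,093² × 20.9 / (2 × 342) = 36,503.16

36,503 drums per year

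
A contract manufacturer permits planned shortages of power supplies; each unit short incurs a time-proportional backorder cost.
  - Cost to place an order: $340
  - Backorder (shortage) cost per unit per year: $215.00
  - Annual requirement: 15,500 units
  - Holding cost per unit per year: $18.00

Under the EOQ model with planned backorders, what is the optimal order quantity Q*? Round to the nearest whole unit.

Q* = √(2DS/H) · √((H + b)/b)
   = √(2 × 15,500 × 340 / 18) · √((18 + 215) / 215)
   = 765.216 × 1.0410 ≈ 796.60

797 units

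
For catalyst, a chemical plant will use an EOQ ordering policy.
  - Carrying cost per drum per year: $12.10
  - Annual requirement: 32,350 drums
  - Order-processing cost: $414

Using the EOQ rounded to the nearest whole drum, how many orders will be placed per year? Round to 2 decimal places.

21.74 orders per year

Optimal lot size Q* = (2 × 32,350 × $414 / $12.1)^½ ≈ 1,487.85 → Q = 1,488
N = D/Q = 32,350/1,488 ≈ 21.741 orders/yr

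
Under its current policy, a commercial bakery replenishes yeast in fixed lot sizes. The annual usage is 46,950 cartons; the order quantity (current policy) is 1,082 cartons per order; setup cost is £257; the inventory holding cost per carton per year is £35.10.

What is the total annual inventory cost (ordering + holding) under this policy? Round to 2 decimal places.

Ordering: D/Q × S = 46,950/1,082 × £257 = £11,151.71
Holding:  Q/2 × H = 1,082/2 × £35.1 = £18,989.10
Total = £11,151.71 + £18,989.10 = £30,140.81

£30,140.81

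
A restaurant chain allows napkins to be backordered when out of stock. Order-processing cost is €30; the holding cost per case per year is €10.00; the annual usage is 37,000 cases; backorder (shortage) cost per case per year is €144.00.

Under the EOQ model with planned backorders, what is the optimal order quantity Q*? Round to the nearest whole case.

Q* = √(2DS/H) · √((H + b)/b)
   = √(2 × 37,000 × 30 / 10) · √((10 + 144) / 144)
   = 471.169 × 1.0341 ≈ 487.25

487 cases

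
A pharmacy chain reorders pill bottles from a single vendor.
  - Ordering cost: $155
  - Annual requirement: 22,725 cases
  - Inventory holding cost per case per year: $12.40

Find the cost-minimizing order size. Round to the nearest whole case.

754 cases

Optimal lot size Q* = (2 × 22,725 × $155 / $12.4)^½ ≈ 753.74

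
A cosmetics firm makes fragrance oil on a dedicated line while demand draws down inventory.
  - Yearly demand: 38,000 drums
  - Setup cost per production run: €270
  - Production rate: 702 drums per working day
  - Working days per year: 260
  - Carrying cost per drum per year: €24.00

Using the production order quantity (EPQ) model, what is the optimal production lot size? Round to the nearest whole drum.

1,039 drums

Daily demand d = 38,000/260 = 146.154; p = 702; 1 − d/p = 0.79180
EPQ = √(2DS / (H(1 − d/p)))
    = √(2 × 38,000 × 270 / (24 × 0.79180)) ≈ 1,039.14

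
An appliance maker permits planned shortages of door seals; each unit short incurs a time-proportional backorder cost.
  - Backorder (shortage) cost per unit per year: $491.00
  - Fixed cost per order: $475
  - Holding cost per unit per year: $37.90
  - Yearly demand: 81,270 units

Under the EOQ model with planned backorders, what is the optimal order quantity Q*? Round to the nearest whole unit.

1,481 units

Q* = √(2DS/H) · √((H + b)/b)
   = √(2 × 81,270 × 475 / 37.9) · √((37.9 + 491) / 491)
   = 1,427.274 × 1.0379 ≈ 1,481.34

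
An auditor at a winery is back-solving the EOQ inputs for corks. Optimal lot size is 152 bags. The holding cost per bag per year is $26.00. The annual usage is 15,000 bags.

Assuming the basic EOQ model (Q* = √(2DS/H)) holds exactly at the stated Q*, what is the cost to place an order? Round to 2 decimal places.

$20.02

EOQ relation: Q² = 2DS/H, so rearrange for the unknown.
S = Q²H / (2D) = 152² × 26 / (2 × 15,000) = 20.0235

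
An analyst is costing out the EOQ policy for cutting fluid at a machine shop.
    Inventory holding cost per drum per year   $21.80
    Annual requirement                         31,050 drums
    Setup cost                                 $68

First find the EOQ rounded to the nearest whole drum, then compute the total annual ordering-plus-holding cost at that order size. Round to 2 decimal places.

Q* = √(2·D·S / H) = √(2·31,050·68 / 21.8) = √193,706.4 ≈ 440.12 → Q = 440 drums
Annual ordering cost = (D/Q)·S = (31,050/440) × 68 = $4,798.64
Annual holding cost  = (Q/2)·H = (440/2) × 21.8 = $4,796.00
Total = $4,798.64 + $4,796.00 = $9,594.64

$9,594.64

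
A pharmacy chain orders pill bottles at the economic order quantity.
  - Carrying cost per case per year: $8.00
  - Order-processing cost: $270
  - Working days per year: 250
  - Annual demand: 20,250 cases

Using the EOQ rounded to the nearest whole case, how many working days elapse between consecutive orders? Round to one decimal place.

14.4 days

EOQ = √(2DS/H) = √(2 × 20,250 × 270 / 8)
    = √(1,366,875.00) ≈ 1,169.13 → Q = 1,169 cases
T = Q/D × 250 days = 1,169/20,250 × 250 = 14.432 days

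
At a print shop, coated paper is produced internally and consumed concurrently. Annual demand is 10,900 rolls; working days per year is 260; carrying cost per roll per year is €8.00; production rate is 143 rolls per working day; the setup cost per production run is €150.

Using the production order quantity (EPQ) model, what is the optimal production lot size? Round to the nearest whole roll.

d = 10,900/260 = 41.9231 rolls/day;  effective holding cost H(1 − d/p) = 8·(1 − 41.9231/143) = 5.65465
Q* = √(2DS / H_eff) = √(2·10,900·150 / 5.65465) ≈ 760.45

760 rolls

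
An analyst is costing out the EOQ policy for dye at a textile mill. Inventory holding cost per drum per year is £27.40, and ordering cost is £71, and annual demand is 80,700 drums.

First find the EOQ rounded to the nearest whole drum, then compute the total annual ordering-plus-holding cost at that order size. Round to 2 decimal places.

Optimal lot size Q* = (2 × 80,700 × £71 / £27.4)^½ ≈ 646.70 → Q = 647 drums
Annual ordering cost = (D/Q)·S = (80,700/647) × 71 = £8,855.80
Annual holding cost  = (Q/2)·H = (647/2) × 27.4 = £8,863.90
Total = £8,855.80 + £8,863.90 = £17,719.70

£17,719.70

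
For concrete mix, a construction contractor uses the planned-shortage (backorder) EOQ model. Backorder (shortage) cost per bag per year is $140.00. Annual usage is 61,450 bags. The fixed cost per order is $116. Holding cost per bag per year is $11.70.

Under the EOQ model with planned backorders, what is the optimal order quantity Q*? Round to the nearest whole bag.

Basic EOQ = √(2·61,450·116/11.7) = 1,103.855
Backorder adjustment √((H+b)/b) = √((11.7+140)/140) = 1.0409
Q* = 1,103.855 × 1.0409 ≈ 1,149.05

1,149 bags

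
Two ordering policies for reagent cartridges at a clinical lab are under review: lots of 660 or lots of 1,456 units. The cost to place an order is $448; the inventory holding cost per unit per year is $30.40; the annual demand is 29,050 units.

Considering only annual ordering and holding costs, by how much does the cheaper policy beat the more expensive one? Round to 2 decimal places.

Annual cost at Q: ordering D·S/Q plus holding Q·H/2.
TC(660) = (29,050/660)×448 + (660/2)×30.4 = $29,750.79
TC(1,456) = (29,050/1,456)×448 + (1,456/2)×30.4 = $31,069.66
Lots of 660 are cheaper by $1,318.87.

$1,318.87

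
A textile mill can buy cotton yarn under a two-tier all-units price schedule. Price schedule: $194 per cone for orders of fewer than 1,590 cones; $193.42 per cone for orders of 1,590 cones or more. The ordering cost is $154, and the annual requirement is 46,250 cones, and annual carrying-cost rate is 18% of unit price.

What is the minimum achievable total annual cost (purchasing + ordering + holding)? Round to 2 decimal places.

H₁ = 18%×$194 = $34.9200;  H₂ = 18%×$193.42 = $34.8156
EOQ₁ = √(2×46,250×154/34.9200) = 638.70  (< 1,590, feasible at tier 1)
EOQ₂ = √(2×46,250×154/34.8156) = 639.65  (< 1,590 → use Q = 1,590 at tier-2 price)
TC(tier 1 (EOQ₁), Q≈638.7) = $8,994,803.26
TC(tier 2, Q≈1,590.0) = $8,977,832.96
Minimum at tier 2: $8,977,832.96

$8,977,832.96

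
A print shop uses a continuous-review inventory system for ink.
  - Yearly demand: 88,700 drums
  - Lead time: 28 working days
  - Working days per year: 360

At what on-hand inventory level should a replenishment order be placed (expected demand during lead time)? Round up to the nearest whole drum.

Daily demand d = 88,700 / 360 = 246.389 drums/day
Demand during lead time = 246.389 × 28 = 6,898.89
Reorder point = 6,898.89 → round up

6,899 drums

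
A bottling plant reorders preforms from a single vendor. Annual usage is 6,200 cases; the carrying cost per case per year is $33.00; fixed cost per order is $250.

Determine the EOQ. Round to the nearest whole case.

EOQ = √(2DS/H) = √(2 × 6,200 × 250 / 33)
    = √(93,939.39) ≈ 306.50

306 cases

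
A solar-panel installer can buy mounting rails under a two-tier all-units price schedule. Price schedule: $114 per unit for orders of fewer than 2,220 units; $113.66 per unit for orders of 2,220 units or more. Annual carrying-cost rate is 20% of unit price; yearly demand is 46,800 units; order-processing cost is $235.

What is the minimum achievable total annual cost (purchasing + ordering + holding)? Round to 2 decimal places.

H₁ = 20%×$114 = $22.8000;  H₂ = 20%×$113.66 = $22.7320
EOQ₁ = √(2×46,800×235/22.8000) = 982.21  (< 2,220, feasible at tier 1)
EOQ₂ = √(2×46,800×235/22.7320) = 983.68  (< 2,220 → use Q = 2,220 at tier-2 price)
TC(tier 1 (EOQ₁), Q≈982.2) = $5,357,594.39
TC(tier 2, Q≈2,220.0) = $5,349,474.57
Minimum at tier 2: $5,349,474.57

$5,349,474.57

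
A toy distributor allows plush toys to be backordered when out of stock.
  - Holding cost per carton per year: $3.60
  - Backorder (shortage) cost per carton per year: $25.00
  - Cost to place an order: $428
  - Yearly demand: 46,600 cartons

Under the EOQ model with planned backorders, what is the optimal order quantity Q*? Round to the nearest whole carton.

3,560 cartons

Basic EOQ = √(2·46,600·428/3.6) = 3,328.730
Backorder adjustment √((H+b)/b) = √((3.6+25)/25) = 1.0696
Q* = 3,328.730 × 1.0696 ≈ 3,560.34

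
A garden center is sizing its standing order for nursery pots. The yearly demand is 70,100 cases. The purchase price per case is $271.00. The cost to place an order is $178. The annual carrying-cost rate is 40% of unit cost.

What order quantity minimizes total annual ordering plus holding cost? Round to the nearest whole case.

480 cases

Holding cost per case per year: H = 40% × $271 = $108.4000
Q* = √(2·D·S / H) = √(2·70,100·178 / 108.4) = √230,217.7 ≈ 479.81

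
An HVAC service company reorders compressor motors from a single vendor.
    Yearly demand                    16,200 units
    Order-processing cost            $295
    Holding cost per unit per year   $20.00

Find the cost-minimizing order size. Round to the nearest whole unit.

691 units

2DS/H = 2·16,200·295/20 = 477,900.00
EOQ = √477,900.00 ≈ 691.30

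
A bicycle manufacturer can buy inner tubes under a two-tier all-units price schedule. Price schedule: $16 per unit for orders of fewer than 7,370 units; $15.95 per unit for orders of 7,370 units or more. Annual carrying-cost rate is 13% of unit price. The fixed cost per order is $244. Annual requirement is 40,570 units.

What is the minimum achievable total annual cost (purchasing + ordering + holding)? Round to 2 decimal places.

$655,537.18

H₁ = 13%×$16 = $2.0800;  H₂ = 13%×$15.95 = $2.0735
EOQ₁ = √(2×40,570×244/2.0800) = 3,085.18  (< 7,370, feasible at tier 1)
EOQ₂ = √(2×40,570×244/2.0735) = 3,090.01  (< 7,370 → use Q = 7,370 at tier-2 price)
TC(tier 1 (EOQ₁), Q≈3,085.2) = $655,537.18
TC(tier 2, Q≈7,370.0) = $656,075.51
Minimum at tier 1 (EOQ₁): $655,537.18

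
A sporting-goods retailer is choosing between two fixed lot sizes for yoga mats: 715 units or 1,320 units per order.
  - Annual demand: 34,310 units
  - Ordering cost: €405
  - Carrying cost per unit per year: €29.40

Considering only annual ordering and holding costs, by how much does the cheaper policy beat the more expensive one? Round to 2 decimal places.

For each Q, cost = (D/Q)·S + (Q/2)·H.
TC(715) = (34,310/715)×405 + (715/2)×29.4 = €29,944.84
TC(1,320) = (34,310/1,320)×405 + (1,320/2)×29.4 = €29,930.93
Lots of 1,320 are cheaper by €13.90.

€13.90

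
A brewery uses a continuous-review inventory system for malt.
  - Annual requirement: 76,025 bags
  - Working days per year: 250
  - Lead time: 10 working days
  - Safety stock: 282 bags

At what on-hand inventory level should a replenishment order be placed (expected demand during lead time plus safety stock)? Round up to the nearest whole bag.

3,323 bags

Daily demand d = 76,025 / 250 = 304.100 bags/day
Demand during lead time = 304.100 × 10 = 3,041.00
Reorder point = 3,041.00 + 282 = 3,323.00 → round up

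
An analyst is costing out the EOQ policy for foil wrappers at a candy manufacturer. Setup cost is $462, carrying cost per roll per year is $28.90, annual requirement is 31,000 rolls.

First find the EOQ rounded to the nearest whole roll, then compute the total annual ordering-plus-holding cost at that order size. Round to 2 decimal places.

Optimal lot size Q* = (2 × 31,000 × $462 / $28.9)^½ ≈ 995.56 → Q = 996 rolls
Ordering: D/Q × S = 31,000/996 × $462 = $14,379.52
Holding:  Q/2 × H = 996/2 × $28.9 = $14,392.20
Total = $14,379.52 + $14,392.20 = $28,771.72

$28,771.72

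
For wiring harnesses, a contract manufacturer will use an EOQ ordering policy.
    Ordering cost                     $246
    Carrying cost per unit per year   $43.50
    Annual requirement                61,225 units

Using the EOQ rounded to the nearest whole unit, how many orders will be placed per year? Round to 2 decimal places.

Optimal lot size Q* = (2 × 61,225 × $246 / $43.5)^½ ≈ 832.15 → Q = 832
Orders per year = D/Q = 61,225 / 832 = 73.588

73.59 orders per year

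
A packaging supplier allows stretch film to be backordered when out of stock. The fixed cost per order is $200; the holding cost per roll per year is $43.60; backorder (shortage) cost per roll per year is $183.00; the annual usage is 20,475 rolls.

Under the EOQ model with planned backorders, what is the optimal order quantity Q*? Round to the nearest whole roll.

482 rolls

Q* = √(2DS/H) · √((H + b)/b)
   = √(2 × 20,475 × 200 / 43.6) · √((43.6 + 183) / 183)
   = 433.410 × 1.1128 ≈ 482.28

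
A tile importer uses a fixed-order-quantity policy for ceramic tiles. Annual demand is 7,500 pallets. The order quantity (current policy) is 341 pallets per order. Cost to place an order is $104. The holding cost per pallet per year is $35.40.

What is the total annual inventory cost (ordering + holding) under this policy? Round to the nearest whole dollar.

Orders/yr = 7,500/341 = 21.994; ordering cost = 21.994 × $104 = $2,287.39
Average inventory = 341/2 = 170.5; holding cost = 170.5 × $35.4 = $6,035.70
Total = $2,287.39 + $6,035.70 = $8,323.09

$8,323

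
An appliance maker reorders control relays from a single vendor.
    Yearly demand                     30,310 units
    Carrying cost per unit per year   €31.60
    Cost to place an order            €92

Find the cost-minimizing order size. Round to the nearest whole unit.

EOQ = √(2DS/H) = √(2 × 30,310 × 92 / 31.6)
    = √(176,488.61) ≈ 420.11

420 units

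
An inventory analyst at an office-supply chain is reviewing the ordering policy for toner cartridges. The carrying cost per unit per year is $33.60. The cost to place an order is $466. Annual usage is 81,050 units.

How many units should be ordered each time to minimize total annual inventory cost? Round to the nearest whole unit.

Optimal lot size Q* = (2 × 81,050 × $466 / $33.6)^½ ≈ 1,499.39

1,499 units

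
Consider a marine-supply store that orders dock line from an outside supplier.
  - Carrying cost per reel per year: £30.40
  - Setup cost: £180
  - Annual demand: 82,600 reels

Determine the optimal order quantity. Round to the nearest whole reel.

989 reels

2DS/H = 2·82,600·180/30.4 = 978,157.89
EOQ = √978,157.89 ≈ 989.02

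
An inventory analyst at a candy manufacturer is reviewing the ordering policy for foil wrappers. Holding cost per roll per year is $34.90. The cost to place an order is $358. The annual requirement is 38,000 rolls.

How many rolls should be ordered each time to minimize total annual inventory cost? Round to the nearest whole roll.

883 rolls

Q* = √(2·D·S / H) = √(2·38,000·358 / 34.9) = √779,598.9 ≈ 882.95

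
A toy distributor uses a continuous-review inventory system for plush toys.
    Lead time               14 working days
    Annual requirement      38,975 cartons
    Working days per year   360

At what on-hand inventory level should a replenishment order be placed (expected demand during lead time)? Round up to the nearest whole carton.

1,516 cartons

Daily demand d = 38,975 / 360 = 108.264 cartons/day
Demand during lead time = 108.264 × 14 = 1,515.69
Reorder point = 1,515.69 → round up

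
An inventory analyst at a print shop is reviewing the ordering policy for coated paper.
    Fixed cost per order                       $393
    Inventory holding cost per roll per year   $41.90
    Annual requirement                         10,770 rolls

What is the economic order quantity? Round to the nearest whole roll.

449 rolls

EOQ = √(2DS/H) = √(2 × 10,770 × 393 / 41.9)
    = √(202,033.89) ≈ 449.48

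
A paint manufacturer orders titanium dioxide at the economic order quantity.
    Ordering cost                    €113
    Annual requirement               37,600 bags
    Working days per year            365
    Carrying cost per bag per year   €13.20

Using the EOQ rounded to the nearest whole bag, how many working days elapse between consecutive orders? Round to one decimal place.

7.8 days

Optimal lot size Q* = (2 × 37,600 × €113 / €13.2)^½ ≈ 802.35 → Q = 802 bags
Days between orders = 365 / (D/Q) = 365 / 46.883 ≈ 7.785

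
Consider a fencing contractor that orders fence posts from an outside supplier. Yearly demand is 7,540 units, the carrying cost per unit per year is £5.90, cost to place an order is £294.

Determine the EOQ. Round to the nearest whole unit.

2DS/H = 2·7,540·294/5.9 = 751,444.07
EOQ = √751,444.07 ≈ 866.86

867 units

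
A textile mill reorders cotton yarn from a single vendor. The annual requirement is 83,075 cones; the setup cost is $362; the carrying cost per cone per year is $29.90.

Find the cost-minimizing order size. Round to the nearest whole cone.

Q* = √(2·D·S / H) = √(2·83,075·362 / 29.9) = √2,011,581.9 ≈ 1,418.30

1,418 cones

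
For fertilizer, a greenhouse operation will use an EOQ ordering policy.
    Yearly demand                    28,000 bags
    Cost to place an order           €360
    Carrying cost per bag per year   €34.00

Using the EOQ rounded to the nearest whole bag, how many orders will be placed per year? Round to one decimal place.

Optimal lot size Q* = (2 × 28,000 × €360 / €34)^½ ≈ 770.03 → Q = 770
Orders per year = D/Q = 28,000 / 770 = 36.364

36.4 orders per year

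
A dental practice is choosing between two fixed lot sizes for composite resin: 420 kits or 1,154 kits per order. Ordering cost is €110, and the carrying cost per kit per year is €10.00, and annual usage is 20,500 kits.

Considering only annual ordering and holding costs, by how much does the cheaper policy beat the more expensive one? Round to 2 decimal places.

€255.03

Annual cost at Q: ordering D·S/Q plus holding Q·H/2.
TC(420) = (20,500/420)×110 + (420/2)×10 = €7,469.05
TC(1,154) = (20,500/1,154)×110 + (1,154/2)×10 = €7,724.07
Lots of 420 are cheaper by €255.03.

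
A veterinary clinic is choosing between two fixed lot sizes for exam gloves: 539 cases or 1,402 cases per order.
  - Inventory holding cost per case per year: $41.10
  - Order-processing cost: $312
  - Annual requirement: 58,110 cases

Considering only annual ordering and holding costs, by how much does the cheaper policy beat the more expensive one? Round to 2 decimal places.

$2,970.55

TC(Q) = (D/Q)S + (Q/2)H
TC(539) = (58,110/539)×312 + (539/2)×41.1 = $44,713.41
TC(1,402) = (58,110/1,402)×312 + (1,402/2)×41.1 = $41,742.85
Cheaper: Q = 1,402.  Difference = $2,970.55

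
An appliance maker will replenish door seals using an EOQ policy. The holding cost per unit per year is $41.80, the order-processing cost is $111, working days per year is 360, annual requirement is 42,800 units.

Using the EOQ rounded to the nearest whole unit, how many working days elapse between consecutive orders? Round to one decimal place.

4.0 days

EOQ = √(2DS/H) = √(2 × 42,800 × 111 / 41.8)
    = √(227,311.00) ≈ 476.77 → Q = 477 units
T = Q/D × 360 days = 477/42,800 × 360 = 4.012 days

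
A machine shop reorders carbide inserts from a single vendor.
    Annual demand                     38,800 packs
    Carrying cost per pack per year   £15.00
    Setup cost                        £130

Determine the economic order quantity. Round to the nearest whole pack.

2DS/H = 2·38,800·130/15 = 672,533.33
EOQ = √672,533.33 ≈ 820.08

820 packs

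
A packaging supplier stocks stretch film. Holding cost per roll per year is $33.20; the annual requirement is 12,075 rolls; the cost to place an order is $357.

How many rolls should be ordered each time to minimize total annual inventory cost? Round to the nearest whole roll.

EOQ = √(2DS/H) = √(2 × 12,075 × 357 / 33.2)
    = √(259,685.24) ≈ 509.59

510 rolls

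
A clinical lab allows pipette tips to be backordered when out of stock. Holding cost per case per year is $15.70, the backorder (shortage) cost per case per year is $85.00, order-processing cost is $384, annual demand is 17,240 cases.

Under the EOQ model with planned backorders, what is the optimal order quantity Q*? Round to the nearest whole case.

Q* = √(2DS/H) · √((H + b)/b)
   = √(2 × 17,240 × 384 / 15.7) · √((15.7 + 85) / 85)
   = 918.331 × 1.0884 ≈ 999.55

1,000 cases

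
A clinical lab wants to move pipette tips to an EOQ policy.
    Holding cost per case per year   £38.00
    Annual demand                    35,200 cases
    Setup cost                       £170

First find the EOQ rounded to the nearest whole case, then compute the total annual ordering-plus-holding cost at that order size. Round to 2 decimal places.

EOQ = √(2DS/H) = √(2 × 35,200 × 170 / 38)
    = √(314,947.37) ≈ 561.20 → Q = 561 cases
Orders/yr = 35,200/561 = 62.745; ordering cost = 62.745 × £170 = £10,666.67
Average inventory = 561/2 = 280.5; holding cost = 280.5 × £38 = £10,659.00
Total = £10,666.67 + £10,659.00 = £21,325.67

£21,325.67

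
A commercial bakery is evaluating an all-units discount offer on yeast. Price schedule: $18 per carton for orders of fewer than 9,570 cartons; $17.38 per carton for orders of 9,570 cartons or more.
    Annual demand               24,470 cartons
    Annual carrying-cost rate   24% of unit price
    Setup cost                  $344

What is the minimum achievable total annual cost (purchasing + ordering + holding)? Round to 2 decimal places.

H₁ = 24%×$18 = $4.3200;  H₂ = 24%×$17.38 = $4.1712
EOQ₁ = √(2×24,470×344/4.3200) = 1,974.10  (< 9,570, feasible at tier 1)
EOQ₂ = √(2×24,470×344/4.1712) = 2,009.00  (< 9,570 → use Q = 9,570 at tier-2 price)
TC(tier 1 (EOQ₁), Q≈1,974.1) = $448,988.12
TC(tier 2, Q≈9,570.0) = $446,127.38
Minimum at tier 2: $446,127.38

$446,127.38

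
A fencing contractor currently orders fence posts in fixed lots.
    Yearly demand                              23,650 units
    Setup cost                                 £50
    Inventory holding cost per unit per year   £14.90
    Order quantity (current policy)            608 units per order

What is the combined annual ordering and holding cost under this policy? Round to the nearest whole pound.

Orders/yr = 23,650/608 = 38.898; ordering cost = 38.898 × £50 = £1,944.90
Average inventory = 608/2 = 304; holding cost = 304 × £14.9 = £4,529.60
Total = £1,944.90 + £4,529.60 = £6,474.50

£6,475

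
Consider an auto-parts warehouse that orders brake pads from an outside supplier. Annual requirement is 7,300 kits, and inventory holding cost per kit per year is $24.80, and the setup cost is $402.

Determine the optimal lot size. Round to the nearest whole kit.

EOQ = √(2DS/H) = √(2 × 7,300 × 402 / 24.8)
    = √(236,661.29) ≈ 486.48

486 kits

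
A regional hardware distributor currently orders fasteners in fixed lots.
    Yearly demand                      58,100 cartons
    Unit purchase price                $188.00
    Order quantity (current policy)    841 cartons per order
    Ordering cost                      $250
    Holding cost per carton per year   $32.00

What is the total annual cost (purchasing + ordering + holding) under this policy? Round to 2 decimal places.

Orders/yr = 58,100/841 = 69.084; ordering cost = 69.084 × $250 = $17,271.11
Average inventory = 841/2 = 420.5; holding cost = 420.5 × $32 = $13,456.00
Purchase cost = D·C = 58,100 × 188 = $10,922,800.00
Total = $17,271.11 + $13,456.00 + $10,922,800.00 = $10,953,527.11

$10,953,527.11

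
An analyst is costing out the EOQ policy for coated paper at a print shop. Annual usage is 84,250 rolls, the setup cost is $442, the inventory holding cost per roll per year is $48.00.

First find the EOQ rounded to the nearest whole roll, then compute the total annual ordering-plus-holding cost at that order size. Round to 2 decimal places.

$59,790.44

Q* = √(2·D·S / H) = √(2·84,250·442 / 48) = √1,551,604.2 ≈ 1,245.63 → Q = 1,246 rolls
Orders/yr = 84,250/1,246 = 67.616; ordering cost = 67.616 × $442 = $29,886.44
Average inventory = 1,246/2 = 623; holding cost = 623 × $48 = $29,904.00
Total = $29,886.44 + $29,904.00 = $59,790.44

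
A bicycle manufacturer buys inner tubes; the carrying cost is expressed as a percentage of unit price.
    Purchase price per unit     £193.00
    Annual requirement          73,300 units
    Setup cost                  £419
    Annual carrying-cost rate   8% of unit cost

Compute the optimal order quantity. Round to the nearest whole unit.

Carrying cost H = £193 × 8% = £15.4400/unit/yr
Optimal lot size Q* = (2 × 73,300 × £419 / £15.44)^½ ≈ 1,994.57

1,995 units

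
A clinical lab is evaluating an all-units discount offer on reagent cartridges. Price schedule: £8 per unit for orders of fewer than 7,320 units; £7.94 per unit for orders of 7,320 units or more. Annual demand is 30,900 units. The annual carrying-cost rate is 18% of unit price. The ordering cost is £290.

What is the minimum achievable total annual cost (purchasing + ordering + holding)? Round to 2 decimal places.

H₁ = 18%×£8 = £1.4400;  H₂ = 18%×£7.94 = £1.4292
EOQ₁ = √(2×30,900×290/1.4400) = 3,527.87  (< 7,320, feasible at tier 1)
EOQ₂ = √(2×30,900×290/1.4292) = 3,541.17  (< 7,320 → use Q = 7,320 at tier-2 price)
TC(tier 1 (EOQ₁), Q≈3,527.9) = £252,280.13
TC(tier 2, Q≈7,320.0) = £251,801.05
Minimum at tier 2: £251,801.05

£251,801.05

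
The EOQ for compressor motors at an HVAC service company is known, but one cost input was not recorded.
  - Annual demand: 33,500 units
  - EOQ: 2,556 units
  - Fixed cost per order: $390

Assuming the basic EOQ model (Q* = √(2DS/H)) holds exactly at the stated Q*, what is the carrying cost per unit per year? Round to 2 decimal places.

$4.00

From Q* = √(2DS/H) ⇒ Q*² = 2DS/H.
H = 2DS / Q² = 2 × 33,500 × 390 / 2,556² = 3.9996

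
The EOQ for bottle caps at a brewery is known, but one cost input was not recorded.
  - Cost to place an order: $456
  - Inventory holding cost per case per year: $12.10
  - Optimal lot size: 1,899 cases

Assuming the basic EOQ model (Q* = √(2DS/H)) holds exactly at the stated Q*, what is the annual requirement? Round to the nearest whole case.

47,845 cases per year

From Q* = √(2DS/H) ⇒ Q*² = 2DS/H.
D = Q²H / (2S) = 1,899² × 12.1 / (2 × 456) = 47,845.43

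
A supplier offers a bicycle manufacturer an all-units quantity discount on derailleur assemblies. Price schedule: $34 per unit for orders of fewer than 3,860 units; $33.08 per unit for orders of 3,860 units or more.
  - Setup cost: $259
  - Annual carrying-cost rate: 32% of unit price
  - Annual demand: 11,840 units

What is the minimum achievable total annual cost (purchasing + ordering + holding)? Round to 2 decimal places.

H₁ = 32%×$34 = $10.8800;  H₂ = 32%×$33.08 = $10.5856
EOQ₁ = √(2×11,840×259/10.8800) = 750.80  (< 3,860, feasible at tier 1)
EOQ₂ = √(2×11,840×259/10.5856) = 761.17  (< 3,860 → use Q = 3,860 at tier-2 price)
TC(tier 1 (EOQ₁), Q≈750.8) = $410,728.74
TC(tier 2, Q≈3,860.0) = $412,891.85
Minimum at tier 1 (EOQ₁): $410,728.74

$410,728.74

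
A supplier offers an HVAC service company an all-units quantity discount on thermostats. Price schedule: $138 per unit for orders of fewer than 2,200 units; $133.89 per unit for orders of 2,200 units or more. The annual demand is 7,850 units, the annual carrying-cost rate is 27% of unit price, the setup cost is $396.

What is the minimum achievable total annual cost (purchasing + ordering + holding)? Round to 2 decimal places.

$1,092,214.83

H₁ = 27%×$138 = $37.2600;  H₂ = 27%×$133.89 = $36.1503
EOQ₁ = √(2×7,850×396/37.2600) = 408.48  (< 2,200, feasible at tier 1)
EOQ₂ = √(2×7,850×396/36.1503) = 414.71  (< 2,200 → use Q = 2,200 at tier-2 price)
TC(tier 1 (EOQ₁), Q≈408.5) = $1,098,520.15
TC(tier 2, Q≈2,200.0) = $1,092,214.83
Minimum at tier 2: $1,092,214.83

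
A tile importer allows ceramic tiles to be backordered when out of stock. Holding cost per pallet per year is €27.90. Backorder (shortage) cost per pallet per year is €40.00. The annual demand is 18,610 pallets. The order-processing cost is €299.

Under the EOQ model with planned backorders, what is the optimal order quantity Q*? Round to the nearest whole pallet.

Q* = √(2DS/H) · √((H + b)/b)
   = √(2 × 18,610 × 299 / 27.9) · √((27.9 + 40) / 40)
   = 631.570 × 1.3029 ≈ 822.86

823 pallets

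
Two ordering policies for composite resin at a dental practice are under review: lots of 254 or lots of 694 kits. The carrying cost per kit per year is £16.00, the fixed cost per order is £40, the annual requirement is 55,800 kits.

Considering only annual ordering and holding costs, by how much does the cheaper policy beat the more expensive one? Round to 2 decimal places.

For each Q, cost = (D/Q)·S + (Q/2)·H.
TC(254) = (55,800/254)×40 + (254/2)×16 = £10,819.40
TC(694) = (55,800/694)×40 + (694/2)×16 = £8,768.14
Lots of 694 are cheaper by £2,051.26.

£2,051.26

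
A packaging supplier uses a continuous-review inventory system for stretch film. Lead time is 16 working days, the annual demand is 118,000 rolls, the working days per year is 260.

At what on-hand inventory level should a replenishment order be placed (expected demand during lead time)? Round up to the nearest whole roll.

Daily demand d = 118,000 / 260 = 453.846 rolls/day
Demand during lead time = 453.846 × 16 = 7,261.54
Reorder point = 7,261.54 → round up

7,262 rolls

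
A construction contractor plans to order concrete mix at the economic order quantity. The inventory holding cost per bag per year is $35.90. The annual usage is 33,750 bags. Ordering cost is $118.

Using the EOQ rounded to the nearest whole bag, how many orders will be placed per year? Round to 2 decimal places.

Optimal lot size Q* = (2 × 33,750 × $118 / $35.9)^½ ≈ 471.03 → Q = 471
N = D/Q = 33,750/471 ≈ 71.656 orders/yr

71.66 orders per year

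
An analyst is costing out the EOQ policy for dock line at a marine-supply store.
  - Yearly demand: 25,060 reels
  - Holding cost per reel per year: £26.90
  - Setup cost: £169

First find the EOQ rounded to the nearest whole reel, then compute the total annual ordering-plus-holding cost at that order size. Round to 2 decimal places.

£15,094.72

2DS/H = 2·25,060·169/26.9 = 314,880.30
EOQ = √314,880.30 ≈ 561.14 → Q = 561 reels
Ordering: D/Q × S = 25,060/561 × £169 = £7,549.27
Holding:  Q/2 × H = 561/2 × £26.9 = £7,545.45
Total = £7,549.27 + £7,545.45 = £15,094.72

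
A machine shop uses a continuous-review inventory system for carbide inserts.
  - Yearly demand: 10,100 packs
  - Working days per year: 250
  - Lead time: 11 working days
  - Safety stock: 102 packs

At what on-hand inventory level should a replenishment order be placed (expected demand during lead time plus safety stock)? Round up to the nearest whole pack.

547 packs

Daily demand d = 10,100 / 250 = 40.400 packs/day
Demand during lead time = 40.400 × 11 = 444.40
Reorder point = 444.40 + 102 = 546.40 → round up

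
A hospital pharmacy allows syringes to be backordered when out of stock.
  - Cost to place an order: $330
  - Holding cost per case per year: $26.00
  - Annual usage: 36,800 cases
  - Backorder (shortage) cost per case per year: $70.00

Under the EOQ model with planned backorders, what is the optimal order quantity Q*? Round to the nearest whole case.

1,132 cases

Basic EOQ = √(2·36,800·330/26) = 966.516
Backorder adjustment √((H+b)/b) = √((26+70)/70) = 1.1711
Q* = 966.516 × 1.1711 ≈ 1,131.87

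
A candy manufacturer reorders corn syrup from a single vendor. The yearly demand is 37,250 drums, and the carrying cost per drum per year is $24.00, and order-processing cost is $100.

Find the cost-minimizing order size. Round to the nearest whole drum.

557 drums

Q* = √(2·D·S / H) = √(2·37,250·100 / 24) = √310,416.7 ≈ 557.15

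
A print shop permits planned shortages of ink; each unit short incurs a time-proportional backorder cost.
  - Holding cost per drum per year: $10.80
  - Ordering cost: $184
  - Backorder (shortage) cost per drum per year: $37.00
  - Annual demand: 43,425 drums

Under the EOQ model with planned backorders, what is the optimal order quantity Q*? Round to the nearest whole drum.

Basic EOQ = √(2·43,425·184/10.8) = 1,216.415
Backorder adjustment √((H+b)/b) = √((10.8+37)/37) = 1.1366
Q* = 1,216.415 × 1.1366 ≈ 1,382.60

1,383 drums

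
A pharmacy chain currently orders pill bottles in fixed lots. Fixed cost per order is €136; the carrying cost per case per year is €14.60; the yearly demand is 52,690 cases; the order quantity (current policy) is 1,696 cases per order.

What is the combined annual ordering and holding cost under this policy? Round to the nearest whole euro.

Annual ordering cost = (D/Q)·S = (52,690/1,696) × 136 = €4,225.14
Annual holding cost  = (Q/2)·H = (1,696/2) × 14.6 = €12,380.80
Total = €4,225.14 + €12,380.80 = €16,605.94

€16,606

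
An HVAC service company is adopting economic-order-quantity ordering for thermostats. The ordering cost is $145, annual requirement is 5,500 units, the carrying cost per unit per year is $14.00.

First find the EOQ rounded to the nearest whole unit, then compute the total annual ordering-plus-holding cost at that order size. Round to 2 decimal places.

Q* = √(2·D·S / H) = √(2·5,500·145 / 14) = √113,928.6 ≈ 337.53 → Q = 338 units
Ordering: D/Q × S = 5,500/338 × $145 = $2,359.47
Holding:  Q/2 × H = 338/2 × $14 = $2,366.00
Total = $2,359.47 + $2,366.00 = $4,725.47

$4,725.47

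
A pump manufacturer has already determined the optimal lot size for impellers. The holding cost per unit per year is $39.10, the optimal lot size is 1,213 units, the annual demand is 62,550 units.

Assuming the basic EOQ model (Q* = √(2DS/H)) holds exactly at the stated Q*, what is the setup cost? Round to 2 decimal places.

Since Q* = (2DS/H)^½, squaring gives Q*²·H = 2DS.
S = Q²H / (2D) = 1,213² × 39.1 / (2 × 62,550) = 459.8763

$459.88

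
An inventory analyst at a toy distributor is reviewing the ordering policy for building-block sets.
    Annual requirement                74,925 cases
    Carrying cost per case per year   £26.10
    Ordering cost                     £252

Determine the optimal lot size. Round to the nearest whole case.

1,203 cases

2DS/H = 2·74,925·252/26.1 = 1,446,827.59
EOQ = √1,446,827.59 ≈ 1,202.84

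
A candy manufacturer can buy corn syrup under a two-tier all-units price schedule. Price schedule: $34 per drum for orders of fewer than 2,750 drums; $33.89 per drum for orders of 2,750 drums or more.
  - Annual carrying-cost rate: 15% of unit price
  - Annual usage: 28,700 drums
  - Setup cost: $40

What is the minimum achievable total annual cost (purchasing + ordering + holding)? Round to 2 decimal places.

H₁ = 15%×$34 = $5.1000;  H₂ = 15%×$33.89 = $5.0835
EOQ₁ = √(2×28,700×40/5.1000) = 670.97  (< 2,750, feasible at tier 1)
EOQ₂ = √(2×28,700×40/5.0835) = 672.05  (< 2,750 → use Q = 2,750 at tier-2 price)
TC(tier 1 (EOQ₁), Q≈671.0) = $979,221.93
TC(tier 2, Q≈2,750.0) = $980,050.27
Minimum at tier 1 (EOQ₁): $979,221.93

$979,221.93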